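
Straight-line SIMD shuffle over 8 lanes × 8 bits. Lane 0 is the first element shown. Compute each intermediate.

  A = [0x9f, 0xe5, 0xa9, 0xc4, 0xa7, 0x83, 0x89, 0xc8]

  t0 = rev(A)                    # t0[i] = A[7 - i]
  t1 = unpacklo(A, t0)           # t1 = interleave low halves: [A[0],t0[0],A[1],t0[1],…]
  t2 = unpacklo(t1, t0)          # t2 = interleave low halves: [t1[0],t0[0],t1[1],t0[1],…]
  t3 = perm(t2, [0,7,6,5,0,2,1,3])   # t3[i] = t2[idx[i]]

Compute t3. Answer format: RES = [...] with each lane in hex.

→ t0 |c8|89|83|a7|c4|a9|e5|9f|
→ t1 |9f|c8|e5|89|a9|83|c4|a7|
→ t2 |9f|c8|c8|89|e5|83|89|a7|
→ t3 |9f|a7|89|83|9f|c8|c8|89|

RES = [ 0x9f  0xa7  0x89  0x83  0x9f  0xc8  0xc8  0x89 ]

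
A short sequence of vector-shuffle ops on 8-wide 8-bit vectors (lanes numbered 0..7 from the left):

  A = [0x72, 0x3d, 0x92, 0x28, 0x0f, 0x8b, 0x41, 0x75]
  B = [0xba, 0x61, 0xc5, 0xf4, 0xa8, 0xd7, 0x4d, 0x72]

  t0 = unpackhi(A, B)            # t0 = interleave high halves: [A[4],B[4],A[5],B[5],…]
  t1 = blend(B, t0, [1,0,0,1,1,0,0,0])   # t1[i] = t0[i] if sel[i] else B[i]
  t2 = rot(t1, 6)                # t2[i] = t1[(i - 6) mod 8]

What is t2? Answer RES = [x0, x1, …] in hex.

RES = [0xc5, 0xd7, 0x41, 0xd7, 0x4d, 0x72, 0x0f, 0x61]

→ t0 |0f|a8|8b|d7|41|4d|75|72|
→ t1 |0f|61|c5|d7|41|d7|4d|72|
→ t2 |c5|d7|41|d7|4d|72|0f|61|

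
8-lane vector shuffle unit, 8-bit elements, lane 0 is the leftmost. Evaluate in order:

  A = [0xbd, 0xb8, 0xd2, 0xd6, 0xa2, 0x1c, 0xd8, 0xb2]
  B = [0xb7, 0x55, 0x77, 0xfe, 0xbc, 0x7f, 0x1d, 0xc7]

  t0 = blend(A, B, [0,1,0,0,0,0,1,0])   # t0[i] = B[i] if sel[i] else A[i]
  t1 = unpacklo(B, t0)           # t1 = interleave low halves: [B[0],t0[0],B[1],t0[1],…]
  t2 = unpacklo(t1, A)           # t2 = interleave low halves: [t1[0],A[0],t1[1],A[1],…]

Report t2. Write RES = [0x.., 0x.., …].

RES = [ 0xb7  0xbd  0xbd  0xb8  0x55  0xd2  0x55  0xd6 ]

t0 = [0xbd, 0x55, 0xd2, 0xd6, 0xa2, 0x1c, 0x1d, 0xb2]
t1 = [0xb7, 0xbd, 0x55, 0x55, 0x77, 0xd2, 0xfe, 0xd6]
t2 = [0xb7, 0xbd, 0xbd, 0xb8, 0x55, 0xd2, 0x55, 0xd6]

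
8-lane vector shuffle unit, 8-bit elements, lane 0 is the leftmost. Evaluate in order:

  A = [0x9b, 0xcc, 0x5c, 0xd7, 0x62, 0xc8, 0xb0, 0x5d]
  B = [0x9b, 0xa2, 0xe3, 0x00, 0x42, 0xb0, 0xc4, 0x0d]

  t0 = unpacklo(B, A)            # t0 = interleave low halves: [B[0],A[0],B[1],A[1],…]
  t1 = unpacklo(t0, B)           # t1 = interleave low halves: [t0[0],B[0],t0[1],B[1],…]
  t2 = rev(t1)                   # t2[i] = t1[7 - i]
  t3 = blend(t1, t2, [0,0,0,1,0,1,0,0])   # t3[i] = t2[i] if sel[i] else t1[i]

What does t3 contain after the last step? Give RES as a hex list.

  t0: 9b 9b a2 cc e3 5c 00 d7
  t1: 9b 9b 9b a2 a2 e3 cc 00
  t2: 00 cc e3 a2 a2 9b 9b 9b
  t3: 9b 9b 9b a2 a2 9b cc 00

RES = [ 0x9b  0x9b  0x9b  0xa2  0xa2  0x9b  0xcc  0x00 ]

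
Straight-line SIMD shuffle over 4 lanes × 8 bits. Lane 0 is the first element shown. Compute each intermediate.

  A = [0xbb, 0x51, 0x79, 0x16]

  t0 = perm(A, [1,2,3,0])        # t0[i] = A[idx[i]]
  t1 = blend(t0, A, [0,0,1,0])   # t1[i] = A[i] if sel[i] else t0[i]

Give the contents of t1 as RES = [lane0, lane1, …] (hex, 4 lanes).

→ t0 |51|79|16|bb|
→ t1 |51|79|79|bb|

RES = [ 0x51  0x79  0x79  0xbb ]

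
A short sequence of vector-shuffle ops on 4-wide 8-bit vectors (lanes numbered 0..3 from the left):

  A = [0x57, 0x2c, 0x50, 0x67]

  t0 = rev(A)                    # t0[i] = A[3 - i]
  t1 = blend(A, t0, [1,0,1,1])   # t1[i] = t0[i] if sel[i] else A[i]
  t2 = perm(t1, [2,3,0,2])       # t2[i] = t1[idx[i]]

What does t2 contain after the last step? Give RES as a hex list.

RES = [ 0x2c  0x57  0x67  0x2c ]

t0 = [0x67, 0x50, 0x2c, 0x57]
t1 = [0x67, 0x2c, 0x2c, 0x57]
t2 = [0x2c, 0x57, 0x67, 0x2c]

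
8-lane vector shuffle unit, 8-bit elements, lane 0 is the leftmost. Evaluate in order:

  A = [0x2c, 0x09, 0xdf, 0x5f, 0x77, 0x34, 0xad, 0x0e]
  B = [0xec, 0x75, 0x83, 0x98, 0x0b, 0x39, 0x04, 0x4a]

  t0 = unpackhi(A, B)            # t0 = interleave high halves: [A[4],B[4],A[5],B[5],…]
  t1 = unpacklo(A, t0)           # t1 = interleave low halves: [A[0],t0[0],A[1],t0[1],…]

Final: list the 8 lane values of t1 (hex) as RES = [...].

RES = [0x2c, 0x77, 0x09, 0x0b, 0xdf, 0x34, 0x5f, 0x39]

t0 = [0x77, 0x0b, 0x34, 0x39, 0xad, 0x04, 0x0e, 0x4a]
t1 = [0x2c, 0x77, 0x09, 0x0b, 0xdf, 0x34, 0x5f, 0x39]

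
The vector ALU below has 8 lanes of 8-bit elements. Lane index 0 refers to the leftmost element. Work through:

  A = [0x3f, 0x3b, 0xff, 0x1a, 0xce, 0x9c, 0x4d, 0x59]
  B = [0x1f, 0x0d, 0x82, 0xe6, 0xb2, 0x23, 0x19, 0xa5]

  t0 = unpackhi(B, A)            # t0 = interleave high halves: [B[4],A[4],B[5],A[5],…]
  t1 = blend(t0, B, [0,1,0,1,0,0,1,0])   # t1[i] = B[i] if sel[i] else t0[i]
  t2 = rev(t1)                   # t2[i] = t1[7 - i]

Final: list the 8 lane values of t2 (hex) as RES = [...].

→ t0 |b2|ce|23|9c|19|4d|a5|59|
→ t1 |b2|0d|23|e6|19|4d|19|59|
→ t2 |59|19|4d|19|e6|23|0d|b2|

RES = [ 0x59  0x19  0x4d  0x19  0xe6  0x23  0x0d  0xb2 ]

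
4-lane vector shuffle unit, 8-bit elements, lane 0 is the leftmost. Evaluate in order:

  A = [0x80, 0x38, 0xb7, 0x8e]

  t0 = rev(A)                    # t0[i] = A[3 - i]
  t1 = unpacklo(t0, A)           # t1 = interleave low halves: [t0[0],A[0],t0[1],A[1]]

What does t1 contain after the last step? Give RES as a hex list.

RES = [ 0x8e  0x80  0xb7  0x38 ]

  t0: 8e b7 38 80
  t1: 8e 80 b7 38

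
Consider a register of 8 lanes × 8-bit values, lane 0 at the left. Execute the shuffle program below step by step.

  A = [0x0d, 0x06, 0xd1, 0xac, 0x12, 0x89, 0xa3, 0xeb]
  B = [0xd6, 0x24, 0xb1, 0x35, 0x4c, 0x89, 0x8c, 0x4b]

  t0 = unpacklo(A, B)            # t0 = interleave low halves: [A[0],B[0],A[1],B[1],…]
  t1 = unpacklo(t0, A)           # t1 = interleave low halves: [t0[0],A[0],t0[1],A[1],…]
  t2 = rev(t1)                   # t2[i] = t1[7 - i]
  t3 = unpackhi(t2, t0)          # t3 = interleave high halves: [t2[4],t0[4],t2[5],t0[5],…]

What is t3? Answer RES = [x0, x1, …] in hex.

t0 = [0x0d, 0xd6, 0x06, 0x24, 0xd1, 0xb1, 0xac, 0x35]
t1 = [0x0d, 0x0d, 0xd6, 0x06, 0x06, 0xd1, 0x24, 0xac]
t2 = [0xac, 0x24, 0xd1, 0x06, 0x06, 0xd6, 0x0d, 0x0d]
t3 = [0x06, 0xd1, 0xd6, 0xb1, 0x0d, 0xac, 0x0d, 0x35]

RES = [0x06, 0xd1, 0xd6, 0xb1, 0x0d, 0xac, 0x0d, 0x35]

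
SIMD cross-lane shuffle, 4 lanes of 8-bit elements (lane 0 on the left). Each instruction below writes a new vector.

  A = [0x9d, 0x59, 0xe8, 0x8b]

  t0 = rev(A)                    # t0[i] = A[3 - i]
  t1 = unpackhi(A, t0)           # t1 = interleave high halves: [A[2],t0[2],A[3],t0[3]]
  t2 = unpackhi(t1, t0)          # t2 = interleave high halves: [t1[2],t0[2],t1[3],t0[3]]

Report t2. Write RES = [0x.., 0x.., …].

RES = [0x8b, 0x59, 0x9d, 0x9d]

→ t0 |8b|e8|59|9d|
→ t1 |e8|59|8b|9d|
→ t2 |8b|59|9d|9d|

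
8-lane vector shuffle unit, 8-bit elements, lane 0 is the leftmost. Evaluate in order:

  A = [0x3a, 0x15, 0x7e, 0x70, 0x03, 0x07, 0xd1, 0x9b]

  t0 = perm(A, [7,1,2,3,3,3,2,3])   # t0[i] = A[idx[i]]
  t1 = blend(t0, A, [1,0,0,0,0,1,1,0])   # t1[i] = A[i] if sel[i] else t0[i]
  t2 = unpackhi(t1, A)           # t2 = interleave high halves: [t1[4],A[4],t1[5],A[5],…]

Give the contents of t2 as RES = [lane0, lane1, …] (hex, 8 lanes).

→ t0 |9b|15|7e|70|70|70|7e|70|
→ t1 |3a|15|7e|70|70|07|d1|70|
→ t2 |70|03|07|07|d1|d1|70|9b|

RES = [0x70, 0x03, 0x07, 0x07, 0xd1, 0xd1, 0x70, 0x9b]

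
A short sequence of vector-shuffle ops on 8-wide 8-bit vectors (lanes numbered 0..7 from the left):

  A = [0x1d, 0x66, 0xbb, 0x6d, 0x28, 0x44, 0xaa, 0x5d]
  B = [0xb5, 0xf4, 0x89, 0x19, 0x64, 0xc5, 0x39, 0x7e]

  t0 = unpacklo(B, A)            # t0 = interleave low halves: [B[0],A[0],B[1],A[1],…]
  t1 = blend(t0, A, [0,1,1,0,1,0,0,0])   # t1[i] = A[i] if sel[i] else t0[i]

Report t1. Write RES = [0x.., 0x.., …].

RES = [0xb5, 0x66, 0xbb, 0x66, 0x28, 0xbb, 0x19, 0x6d]

→ t0 |b5|1d|f4|66|89|bb|19|6d|
→ t1 |b5|66|bb|66|28|bb|19|6d|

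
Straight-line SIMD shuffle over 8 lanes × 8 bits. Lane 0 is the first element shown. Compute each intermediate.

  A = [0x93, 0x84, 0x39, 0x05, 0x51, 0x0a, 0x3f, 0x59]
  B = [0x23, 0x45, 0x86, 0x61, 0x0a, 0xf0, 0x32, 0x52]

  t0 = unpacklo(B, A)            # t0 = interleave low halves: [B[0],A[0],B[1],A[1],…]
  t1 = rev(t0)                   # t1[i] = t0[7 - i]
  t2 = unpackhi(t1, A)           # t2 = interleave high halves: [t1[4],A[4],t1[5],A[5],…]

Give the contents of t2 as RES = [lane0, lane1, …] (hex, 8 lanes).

→ t0 |23|93|45|84|86|39|61|05|
→ t1 |05|61|39|86|84|45|93|23|
→ t2 |84|51|45|0a|93|3f|23|59|

RES = [ 0x84  0x51  0x45  0x0a  0x93  0x3f  0x23  0x59 ]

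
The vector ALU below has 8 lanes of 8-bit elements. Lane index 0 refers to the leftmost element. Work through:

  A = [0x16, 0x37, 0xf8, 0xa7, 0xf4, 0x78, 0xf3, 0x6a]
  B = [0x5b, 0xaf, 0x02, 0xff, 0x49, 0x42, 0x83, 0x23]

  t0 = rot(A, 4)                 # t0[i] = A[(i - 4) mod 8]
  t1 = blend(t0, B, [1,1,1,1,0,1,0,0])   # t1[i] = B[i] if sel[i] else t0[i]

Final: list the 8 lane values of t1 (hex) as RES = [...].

→ t0 |f4|78|f3|6a|16|37|f8|a7|
→ t1 |5b|af|02|ff|16|42|f8|a7|

RES = [ 0x5b  0xaf  0x02  0xff  0x16  0x42  0xf8  0xa7 ]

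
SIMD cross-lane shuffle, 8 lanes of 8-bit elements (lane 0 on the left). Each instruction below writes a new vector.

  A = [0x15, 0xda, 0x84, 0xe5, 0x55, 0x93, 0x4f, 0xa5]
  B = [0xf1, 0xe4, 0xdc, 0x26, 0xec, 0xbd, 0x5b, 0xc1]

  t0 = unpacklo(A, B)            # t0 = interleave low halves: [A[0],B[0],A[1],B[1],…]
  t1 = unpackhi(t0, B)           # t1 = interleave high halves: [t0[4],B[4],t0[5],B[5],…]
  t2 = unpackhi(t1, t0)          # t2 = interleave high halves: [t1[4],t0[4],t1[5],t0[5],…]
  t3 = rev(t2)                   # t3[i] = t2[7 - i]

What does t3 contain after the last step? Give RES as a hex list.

RES = [0x26, 0xc1, 0xe5, 0x26, 0xdc, 0x5b, 0x84, 0xe5]

t0 = [0x15, 0xf1, 0xda, 0xe4, 0x84, 0xdc, 0xe5, 0x26]
t1 = [0x84, 0xec, 0xdc, 0xbd, 0xe5, 0x5b, 0x26, 0xc1]
t2 = [0xe5, 0x84, 0x5b, 0xdc, 0x26, 0xe5, 0xc1, 0x26]
t3 = [0x26, 0xc1, 0xe5, 0x26, 0xdc, 0x5b, 0x84, 0xe5]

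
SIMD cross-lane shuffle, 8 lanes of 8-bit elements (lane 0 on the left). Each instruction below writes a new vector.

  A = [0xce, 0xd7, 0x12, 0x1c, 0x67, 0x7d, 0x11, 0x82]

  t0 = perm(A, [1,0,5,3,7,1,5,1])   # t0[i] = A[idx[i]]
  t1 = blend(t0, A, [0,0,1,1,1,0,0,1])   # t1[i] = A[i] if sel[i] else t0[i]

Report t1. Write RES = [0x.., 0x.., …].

RES = [0xd7, 0xce, 0x12, 0x1c, 0x67, 0xd7, 0x7d, 0x82]

→ t0 |d7|ce|7d|1c|82|d7|7d|d7|
→ t1 |d7|ce|12|1c|67|d7|7d|82|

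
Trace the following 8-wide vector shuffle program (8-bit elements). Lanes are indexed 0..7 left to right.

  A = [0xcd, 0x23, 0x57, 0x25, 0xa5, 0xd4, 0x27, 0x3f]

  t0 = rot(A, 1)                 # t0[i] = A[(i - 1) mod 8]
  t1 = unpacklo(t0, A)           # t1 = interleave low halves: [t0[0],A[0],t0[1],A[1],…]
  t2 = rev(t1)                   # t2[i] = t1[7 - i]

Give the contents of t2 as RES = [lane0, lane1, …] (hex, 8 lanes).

RES = [0x25, 0x57, 0x57, 0x23, 0x23, 0xcd, 0xcd, 0x3f]

→ t0 |3f|cd|23|57|25|a5|d4|27|
→ t1 |3f|cd|cd|23|23|57|57|25|
→ t2 |25|57|57|23|23|cd|cd|3f|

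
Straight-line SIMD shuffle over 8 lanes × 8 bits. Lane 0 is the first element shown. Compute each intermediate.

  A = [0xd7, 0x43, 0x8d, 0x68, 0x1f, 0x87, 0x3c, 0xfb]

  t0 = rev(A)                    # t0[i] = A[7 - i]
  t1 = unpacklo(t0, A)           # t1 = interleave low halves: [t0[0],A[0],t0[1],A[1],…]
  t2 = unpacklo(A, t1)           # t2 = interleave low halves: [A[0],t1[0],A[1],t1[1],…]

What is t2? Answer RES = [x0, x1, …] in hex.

→ t0 |fb|3c|87|1f|68|8d|43|d7|
→ t1 |fb|d7|3c|43|87|8d|1f|68|
→ t2 |d7|fb|43|d7|8d|3c|68|43|

RES = [ 0xd7  0xfb  0x43  0xd7  0x8d  0x3c  0x68  0x43 ]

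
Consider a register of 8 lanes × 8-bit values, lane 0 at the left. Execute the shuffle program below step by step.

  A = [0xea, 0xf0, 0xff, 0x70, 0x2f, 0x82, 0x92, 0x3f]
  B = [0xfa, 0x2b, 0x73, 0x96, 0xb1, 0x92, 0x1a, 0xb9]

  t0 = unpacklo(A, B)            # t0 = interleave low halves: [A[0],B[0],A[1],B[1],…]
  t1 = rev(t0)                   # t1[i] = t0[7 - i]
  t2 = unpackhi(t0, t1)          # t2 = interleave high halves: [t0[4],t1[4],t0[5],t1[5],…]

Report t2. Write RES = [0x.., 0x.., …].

RES = [ 0xff  0x2b  0x73  0xf0  0x70  0xfa  0x96  0xea ]

  t0: ea fa f0 2b ff 73 70 96
  t1: 96 70 73 ff 2b f0 fa ea
  t2: ff 2b 73 f0 70 fa 96 ea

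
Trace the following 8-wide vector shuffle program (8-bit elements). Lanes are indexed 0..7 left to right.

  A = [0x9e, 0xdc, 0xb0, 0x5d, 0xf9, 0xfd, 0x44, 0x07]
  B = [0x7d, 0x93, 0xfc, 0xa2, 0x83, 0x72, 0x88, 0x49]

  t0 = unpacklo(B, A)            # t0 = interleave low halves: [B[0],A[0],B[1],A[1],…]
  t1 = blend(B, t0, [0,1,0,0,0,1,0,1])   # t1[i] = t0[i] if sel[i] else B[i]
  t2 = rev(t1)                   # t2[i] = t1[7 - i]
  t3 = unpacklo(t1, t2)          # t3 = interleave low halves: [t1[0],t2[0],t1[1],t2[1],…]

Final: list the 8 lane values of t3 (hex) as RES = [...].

RES = [ 0x7d  0x5d  0x9e  0x88  0xfc  0xb0  0xa2  0x83 ]

→ t0 |7d|9e|93|dc|fc|b0|a2|5d|
→ t1 |7d|9e|fc|a2|83|b0|88|5d|
→ t2 |5d|88|b0|83|a2|fc|9e|7d|
→ t3 |7d|5d|9e|88|fc|b0|a2|83|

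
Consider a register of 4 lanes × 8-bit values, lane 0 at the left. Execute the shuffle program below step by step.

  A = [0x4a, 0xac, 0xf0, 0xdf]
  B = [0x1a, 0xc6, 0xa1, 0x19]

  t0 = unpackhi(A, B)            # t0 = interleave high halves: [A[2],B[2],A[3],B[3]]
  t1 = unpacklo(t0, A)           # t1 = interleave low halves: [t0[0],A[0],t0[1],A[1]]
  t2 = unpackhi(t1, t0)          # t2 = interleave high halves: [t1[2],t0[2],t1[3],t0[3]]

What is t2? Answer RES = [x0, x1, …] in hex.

→ t0 |f0|a1|df|19|
→ t1 |f0|4a|a1|ac|
→ t2 |a1|df|ac|19|

RES = [0xa1, 0xdf, 0xac, 0x19]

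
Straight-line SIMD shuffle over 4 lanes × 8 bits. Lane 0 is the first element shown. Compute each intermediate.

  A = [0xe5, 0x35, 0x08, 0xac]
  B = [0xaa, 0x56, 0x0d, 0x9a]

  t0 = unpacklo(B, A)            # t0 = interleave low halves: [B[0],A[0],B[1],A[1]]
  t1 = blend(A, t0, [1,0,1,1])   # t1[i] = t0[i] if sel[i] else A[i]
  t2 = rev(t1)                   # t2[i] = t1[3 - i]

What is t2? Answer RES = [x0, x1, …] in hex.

RES = [ 0x35  0x56  0x35  0xaa ]

t0 = [0xaa, 0xe5, 0x56, 0x35]
t1 = [0xaa, 0x35, 0x56, 0x35]
t2 = [0x35, 0x56, 0x35, 0xaa]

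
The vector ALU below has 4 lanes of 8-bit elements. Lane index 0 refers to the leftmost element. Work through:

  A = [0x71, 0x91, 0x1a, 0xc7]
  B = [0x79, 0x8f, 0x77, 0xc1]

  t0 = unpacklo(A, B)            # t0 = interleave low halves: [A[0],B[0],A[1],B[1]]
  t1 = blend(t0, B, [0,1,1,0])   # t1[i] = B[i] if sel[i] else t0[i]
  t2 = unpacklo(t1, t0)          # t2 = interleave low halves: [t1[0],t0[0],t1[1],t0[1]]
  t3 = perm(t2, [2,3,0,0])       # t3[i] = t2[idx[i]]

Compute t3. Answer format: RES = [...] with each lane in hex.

RES = [0x8f, 0x79, 0x71, 0x71]

  t0: 71 79 91 8f
  t1: 71 8f 77 8f
  t2: 71 71 8f 79
  t3: 8f 79 71 71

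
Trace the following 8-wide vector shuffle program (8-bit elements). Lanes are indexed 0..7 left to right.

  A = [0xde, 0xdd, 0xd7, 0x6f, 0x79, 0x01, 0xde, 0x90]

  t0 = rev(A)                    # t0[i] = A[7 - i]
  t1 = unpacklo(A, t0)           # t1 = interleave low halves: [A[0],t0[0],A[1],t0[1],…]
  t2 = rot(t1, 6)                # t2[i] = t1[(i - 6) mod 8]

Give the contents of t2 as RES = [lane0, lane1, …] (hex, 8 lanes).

→ t0 |90|de|01|79|6f|d7|dd|de|
→ t1 |de|90|dd|de|d7|01|6f|79|
→ t2 |dd|de|d7|01|6f|79|de|90|

RES = [0xdd, 0xde, 0xd7, 0x01, 0x6f, 0x79, 0xde, 0x90]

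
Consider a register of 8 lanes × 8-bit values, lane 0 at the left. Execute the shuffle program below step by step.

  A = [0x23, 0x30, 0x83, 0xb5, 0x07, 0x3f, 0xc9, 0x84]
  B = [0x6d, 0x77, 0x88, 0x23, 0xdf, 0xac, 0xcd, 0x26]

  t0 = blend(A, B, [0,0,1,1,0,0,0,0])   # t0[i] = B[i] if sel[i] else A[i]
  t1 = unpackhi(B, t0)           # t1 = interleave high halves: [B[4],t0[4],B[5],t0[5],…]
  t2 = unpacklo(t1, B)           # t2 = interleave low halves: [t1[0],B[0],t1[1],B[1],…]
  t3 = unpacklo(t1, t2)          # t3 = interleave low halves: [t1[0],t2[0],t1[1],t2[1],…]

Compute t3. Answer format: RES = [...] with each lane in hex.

t0 = [0x23, 0x30, 0x88, 0x23, 0x07, 0x3f, 0xc9, 0x84]
t1 = [0xdf, 0x07, 0xac, 0x3f, 0xcd, 0xc9, 0x26, 0x84]
t2 = [0xdf, 0x6d, 0x07, 0x77, 0xac, 0x88, 0x3f, 0x23]
t3 = [0xdf, 0xdf, 0x07, 0x6d, 0xac, 0x07, 0x3f, 0x77]

RES = [ 0xdf  0xdf  0x07  0x6d  0xac  0x07  0x3f  0x77 ]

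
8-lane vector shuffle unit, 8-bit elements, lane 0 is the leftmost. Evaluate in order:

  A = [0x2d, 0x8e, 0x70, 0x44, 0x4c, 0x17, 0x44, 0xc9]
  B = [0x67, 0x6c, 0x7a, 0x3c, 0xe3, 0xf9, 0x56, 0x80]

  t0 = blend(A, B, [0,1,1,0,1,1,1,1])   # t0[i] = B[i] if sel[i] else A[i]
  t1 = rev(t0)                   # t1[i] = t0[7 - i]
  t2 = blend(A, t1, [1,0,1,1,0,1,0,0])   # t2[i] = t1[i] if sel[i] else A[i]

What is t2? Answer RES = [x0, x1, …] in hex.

  t0: 2d 6c 7a 44 e3 f9 56 80
  t1: 80 56 f9 e3 44 7a 6c 2d
  t2: 80 8e f9 e3 4c 7a 44 c9

RES = [ 0x80  0x8e  0xf9  0xe3  0x4c  0x7a  0x44  0xc9 ]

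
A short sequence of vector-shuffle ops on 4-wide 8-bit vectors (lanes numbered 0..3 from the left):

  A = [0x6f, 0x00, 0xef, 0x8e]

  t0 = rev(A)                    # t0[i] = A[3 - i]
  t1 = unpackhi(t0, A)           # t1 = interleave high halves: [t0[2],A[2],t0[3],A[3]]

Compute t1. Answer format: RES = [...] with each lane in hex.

  t0: 8e ef 00 6f
  t1: 00 ef 6f 8e

RES = [0x00, 0xef, 0x6f, 0x8e]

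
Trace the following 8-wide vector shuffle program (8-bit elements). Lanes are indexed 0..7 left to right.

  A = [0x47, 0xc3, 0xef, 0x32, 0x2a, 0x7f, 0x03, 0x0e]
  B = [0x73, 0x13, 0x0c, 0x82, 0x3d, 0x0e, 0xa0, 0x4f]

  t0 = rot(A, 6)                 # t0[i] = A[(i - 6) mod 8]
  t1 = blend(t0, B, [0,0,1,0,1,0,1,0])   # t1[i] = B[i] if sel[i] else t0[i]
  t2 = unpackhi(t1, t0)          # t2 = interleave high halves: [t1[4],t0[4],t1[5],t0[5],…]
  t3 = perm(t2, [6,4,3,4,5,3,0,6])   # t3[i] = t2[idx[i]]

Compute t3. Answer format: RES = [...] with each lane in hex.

RES = [0xc3, 0xa0, 0x0e, 0xa0, 0x47, 0x0e, 0x3d, 0xc3]

→ t0 |ef|32|2a|7f|03|0e|47|c3|
→ t1 |ef|32|0c|7f|3d|0e|a0|c3|
→ t2 |3d|03|0e|0e|a0|47|c3|c3|
→ t3 |c3|a0|0e|a0|47|0e|3d|c3|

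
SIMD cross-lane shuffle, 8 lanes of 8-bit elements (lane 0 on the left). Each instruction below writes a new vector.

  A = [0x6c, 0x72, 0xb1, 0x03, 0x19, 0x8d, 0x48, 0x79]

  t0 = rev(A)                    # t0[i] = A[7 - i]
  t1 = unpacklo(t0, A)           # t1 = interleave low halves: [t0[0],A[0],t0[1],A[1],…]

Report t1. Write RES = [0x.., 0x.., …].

RES = [ 0x79  0x6c  0x48  0x72  0x8d  0xb1  0x19  0x03 ]

t0 = [0x79, 0x48, 0x8d, 0x19, 0x03, 0xb1, 0x72, 0x6c]
t1 = [0x79, 0x6c, 0x48, 0x72, 0x8d, 0xb1, 0x19, 0x03]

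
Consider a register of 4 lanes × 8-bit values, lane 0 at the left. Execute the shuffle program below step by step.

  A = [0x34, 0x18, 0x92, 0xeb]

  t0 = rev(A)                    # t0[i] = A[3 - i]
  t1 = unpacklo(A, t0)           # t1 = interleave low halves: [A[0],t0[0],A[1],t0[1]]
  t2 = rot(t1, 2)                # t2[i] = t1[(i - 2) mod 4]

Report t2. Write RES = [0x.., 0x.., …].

  t0: eb 92 18 34
  t1: 34 eb 18 92
  t2: 18 92 34 eb

RES = [ 0x18  0x92  0x34  0xeb ]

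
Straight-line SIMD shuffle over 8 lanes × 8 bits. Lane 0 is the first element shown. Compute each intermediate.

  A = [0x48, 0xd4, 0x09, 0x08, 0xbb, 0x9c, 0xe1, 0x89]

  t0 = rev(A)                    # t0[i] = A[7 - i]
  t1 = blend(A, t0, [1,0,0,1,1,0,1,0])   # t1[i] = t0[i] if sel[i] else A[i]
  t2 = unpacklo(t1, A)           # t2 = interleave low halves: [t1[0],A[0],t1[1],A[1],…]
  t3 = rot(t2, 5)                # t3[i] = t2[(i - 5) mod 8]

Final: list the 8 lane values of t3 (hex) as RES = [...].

RES = [0xd4, 0x09, 0x09, 0xbb, 0x08, 0x89, 0x48, 0xd4]

  t0: 89 e1 9c bb 08 09 d4 48
  t1: 89 d4 09 bb 08 9c d4 89
  t2: 89 48 d4 d4 09 09 bb 08
  t3: d4 09 09 bb 08 89 48 d4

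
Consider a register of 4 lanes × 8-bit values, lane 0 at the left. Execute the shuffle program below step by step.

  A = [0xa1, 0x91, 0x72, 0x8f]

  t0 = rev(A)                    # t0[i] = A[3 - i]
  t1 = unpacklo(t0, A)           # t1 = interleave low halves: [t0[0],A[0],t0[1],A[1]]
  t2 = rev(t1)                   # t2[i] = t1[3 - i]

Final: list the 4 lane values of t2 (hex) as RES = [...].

RES = [ 0x91  0x72  0xa1  0x8f ]

  t0: 8f 72 91 a1
  t1: 8f a1 72 91
  t2: 91 72 a1 8f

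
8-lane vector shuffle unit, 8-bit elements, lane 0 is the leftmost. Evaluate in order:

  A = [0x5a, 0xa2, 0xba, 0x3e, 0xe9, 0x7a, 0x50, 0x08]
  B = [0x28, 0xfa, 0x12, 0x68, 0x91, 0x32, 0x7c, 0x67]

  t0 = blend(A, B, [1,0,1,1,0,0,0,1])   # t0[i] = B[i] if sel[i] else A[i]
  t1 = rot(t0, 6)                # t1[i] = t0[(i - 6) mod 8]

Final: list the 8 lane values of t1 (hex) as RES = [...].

RES = [ 0x12  0x68  0xe9  0x7a  0x50  0x67  0x28  0xa2 ]

t0 = [0x28, 0xa2, 0x12, 0x68, 0xe9, 0x7a, 0x50, 0x67]
t1 = [0x12, 0x68, 0xe9, 0x7a, 0x50, 0x67, 0x28, 0xa2]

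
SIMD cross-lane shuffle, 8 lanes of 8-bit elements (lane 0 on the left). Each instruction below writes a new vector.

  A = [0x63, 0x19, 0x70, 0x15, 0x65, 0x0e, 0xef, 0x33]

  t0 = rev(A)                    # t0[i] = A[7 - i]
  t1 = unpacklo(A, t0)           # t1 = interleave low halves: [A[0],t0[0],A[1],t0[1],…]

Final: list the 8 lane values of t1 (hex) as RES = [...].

RES = [0x63, 0x33, 0x19, 0xef, 0x70, 0x0e, 0x15, 0x65]

  t0: 33 ef 0e 65 15 70 19 63
  t1: 63 33 19 ef 70 0e 15 65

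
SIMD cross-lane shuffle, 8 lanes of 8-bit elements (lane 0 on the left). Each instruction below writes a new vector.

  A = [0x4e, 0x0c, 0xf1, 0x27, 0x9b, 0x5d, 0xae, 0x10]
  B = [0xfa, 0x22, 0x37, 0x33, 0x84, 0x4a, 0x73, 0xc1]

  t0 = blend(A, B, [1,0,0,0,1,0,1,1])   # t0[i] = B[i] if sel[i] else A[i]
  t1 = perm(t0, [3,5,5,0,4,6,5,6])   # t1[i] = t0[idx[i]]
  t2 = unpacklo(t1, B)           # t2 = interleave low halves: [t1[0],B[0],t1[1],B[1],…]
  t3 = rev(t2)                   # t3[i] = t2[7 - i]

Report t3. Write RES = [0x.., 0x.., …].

RES = [0x33, 0xfa, 0x37, 0x5d, 0x22, 0x5d, 0xfa, 0x27]

  t0: fa 0c f1 27 84 5d 73 c1
  t1: 27 5d 5d fa 84 73 5d 73
  t2: 27 fa 5d 22 5d 37 fa 33
  t3: 33 fa 37 5d 22 5d fa 27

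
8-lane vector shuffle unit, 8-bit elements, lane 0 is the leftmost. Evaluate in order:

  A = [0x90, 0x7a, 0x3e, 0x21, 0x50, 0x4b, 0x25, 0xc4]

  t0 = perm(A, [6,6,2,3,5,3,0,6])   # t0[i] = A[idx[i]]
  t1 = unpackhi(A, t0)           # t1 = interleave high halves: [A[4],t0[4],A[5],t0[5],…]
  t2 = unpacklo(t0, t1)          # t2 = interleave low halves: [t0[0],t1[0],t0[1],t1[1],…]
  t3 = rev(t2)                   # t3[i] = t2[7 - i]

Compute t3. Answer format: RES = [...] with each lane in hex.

RES = [ 0x21  0x21  0x4b  0x3e  0x4b  0x25  0x50  0x25 ]

  t0: 25 25 3e 21 4b 21 90 25
  t1: 50 4b 4b 21 25 90 c4 25
  t2: 25 50 25 4b 3e 4b 21 21
  t3: 21 21 4b 3e 4b 25 50 25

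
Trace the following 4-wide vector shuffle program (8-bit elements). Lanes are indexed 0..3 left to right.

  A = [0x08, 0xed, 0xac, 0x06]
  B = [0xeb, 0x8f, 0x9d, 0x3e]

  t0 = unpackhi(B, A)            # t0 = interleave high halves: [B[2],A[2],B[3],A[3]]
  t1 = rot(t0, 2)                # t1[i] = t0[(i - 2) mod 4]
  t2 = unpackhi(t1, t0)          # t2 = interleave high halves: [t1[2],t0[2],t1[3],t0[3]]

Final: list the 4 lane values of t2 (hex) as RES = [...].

t0 = [0x9d, 0xac, 0x3e, 0x06]
t1 = [0x3e, 0x06, 0x9d, 0xac]
t2 = [0x9d, 0x3e, 0xac, 0x06]

RES = [ 0x9d  0x3e  0xac  0x06 ]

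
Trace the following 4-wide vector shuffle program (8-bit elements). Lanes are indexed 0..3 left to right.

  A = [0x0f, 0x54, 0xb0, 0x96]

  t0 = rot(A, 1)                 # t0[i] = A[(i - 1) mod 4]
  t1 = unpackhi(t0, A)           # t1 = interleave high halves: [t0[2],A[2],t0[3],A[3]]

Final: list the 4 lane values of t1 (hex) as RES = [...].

t0 = [0x96, 0x0f, 0x54, 0xb0]
t1 = [0x54, 0xb0, 0xb0, 0x96]

RES = [0x54, 0xb0, 0xb0, 0x96]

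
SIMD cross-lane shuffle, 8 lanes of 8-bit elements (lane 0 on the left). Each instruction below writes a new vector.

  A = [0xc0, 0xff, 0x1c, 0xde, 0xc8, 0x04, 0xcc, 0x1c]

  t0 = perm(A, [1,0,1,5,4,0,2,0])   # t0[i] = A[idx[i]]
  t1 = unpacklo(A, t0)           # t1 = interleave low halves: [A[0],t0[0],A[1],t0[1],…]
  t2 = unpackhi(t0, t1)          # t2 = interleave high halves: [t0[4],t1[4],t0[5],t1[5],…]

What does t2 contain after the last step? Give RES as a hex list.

RES = [ 0xc8  0x1c  0xc0  0xff  0x1c  0xde  0xc0  0x04 ]

  t0: ff c0 ff 04 c8 c0 1c c0
  t1: c0 ff ff c0 1c ff de 04
  t2: c8 1c c0 ff 1c de c0 04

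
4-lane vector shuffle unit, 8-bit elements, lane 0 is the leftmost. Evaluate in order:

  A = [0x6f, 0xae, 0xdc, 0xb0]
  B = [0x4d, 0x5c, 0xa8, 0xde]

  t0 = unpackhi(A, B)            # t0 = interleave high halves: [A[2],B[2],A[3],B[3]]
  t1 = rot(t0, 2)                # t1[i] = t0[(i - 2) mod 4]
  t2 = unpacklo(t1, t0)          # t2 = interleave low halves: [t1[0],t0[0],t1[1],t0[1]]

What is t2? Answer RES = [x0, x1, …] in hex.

  t0: dc a8 b0 de
  t1: b0 de dc a8
  t2: b0 dc de a8

RES = [ 0xb0  0xdc  0xde  0xa8 ]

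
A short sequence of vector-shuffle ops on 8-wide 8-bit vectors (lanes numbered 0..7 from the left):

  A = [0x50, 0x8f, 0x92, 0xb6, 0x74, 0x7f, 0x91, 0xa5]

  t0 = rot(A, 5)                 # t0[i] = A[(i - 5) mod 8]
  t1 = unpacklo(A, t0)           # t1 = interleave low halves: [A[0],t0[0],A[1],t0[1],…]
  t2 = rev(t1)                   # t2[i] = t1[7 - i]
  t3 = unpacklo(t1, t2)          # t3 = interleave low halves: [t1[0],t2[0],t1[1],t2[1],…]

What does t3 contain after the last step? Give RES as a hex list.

RES = [ 0x50  0x91  0xb6  0xb6  0x8f  0x7f  0x74  0x92 ]

t0 = [0xb6, 0x74, 0x7f, 0x91, 0xa5, 0x50, 0x8f, 0x92]
t1 = [0x50, 0xb6, 0x8f, 0x74, 0x92, 0x7f, 0xb6, 0x91]
t2 = [0x91, 0xb6, 0x7f, 0x92, 0x74, 0x8f, 0xb6, 0x50]
t3 = [0x50, 0x91, 0xb6, 0xb6, 0x8f, 0x7f, 0x74, 0x92]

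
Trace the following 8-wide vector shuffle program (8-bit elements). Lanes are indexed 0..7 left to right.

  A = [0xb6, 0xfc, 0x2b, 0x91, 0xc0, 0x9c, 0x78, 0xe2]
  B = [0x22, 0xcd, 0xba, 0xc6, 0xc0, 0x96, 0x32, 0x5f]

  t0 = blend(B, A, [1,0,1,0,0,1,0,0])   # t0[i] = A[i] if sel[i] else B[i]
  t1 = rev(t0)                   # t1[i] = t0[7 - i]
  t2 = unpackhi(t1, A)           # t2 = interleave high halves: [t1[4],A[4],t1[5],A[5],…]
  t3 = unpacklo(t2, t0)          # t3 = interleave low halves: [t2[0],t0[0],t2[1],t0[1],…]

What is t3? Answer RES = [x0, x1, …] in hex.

→ t0 |b6|cd|2b|c6|c0|9c|32|5f|
→ t1 |5f|32|9c|c0|c6|2b|cd|b6|
→ t2 |c6|c0|2b|9c|cd|78|b6|e2|
→ t3 |c6|b6|c0|cd|2b|2b|9c|c6|

RES = [ 0xc6  0xb6  0xc0  0xcd  0x2b  0x2b  0x9c  0xc6 ]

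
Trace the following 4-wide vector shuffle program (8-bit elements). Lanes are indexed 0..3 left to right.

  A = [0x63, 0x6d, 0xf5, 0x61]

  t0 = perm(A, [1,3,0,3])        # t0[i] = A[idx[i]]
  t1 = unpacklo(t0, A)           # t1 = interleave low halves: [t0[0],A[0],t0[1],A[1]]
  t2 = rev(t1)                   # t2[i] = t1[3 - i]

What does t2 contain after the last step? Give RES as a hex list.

RES = [ 0x6d  0x61  0x63  0x6d ]

t0 = [0x6d, 0x61, 0x63, 0x61]
t1 = [0x6d, 0x63, 0x61, 0x6d]
t2 = [0x6d, 0x61, 0x63, 0x6d]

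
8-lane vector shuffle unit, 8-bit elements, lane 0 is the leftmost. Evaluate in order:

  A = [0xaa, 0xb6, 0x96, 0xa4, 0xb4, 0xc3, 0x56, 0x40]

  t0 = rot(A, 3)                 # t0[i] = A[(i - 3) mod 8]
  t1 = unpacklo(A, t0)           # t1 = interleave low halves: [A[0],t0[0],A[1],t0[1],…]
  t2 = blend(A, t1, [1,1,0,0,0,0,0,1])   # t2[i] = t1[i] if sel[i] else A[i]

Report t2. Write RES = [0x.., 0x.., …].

RES = [ 0xaa  0xc3  0x96  0xa4  0xb4  0xc3  0x56  0xaa ]

  t0: c3 56 40 aa b6 96 a4 b4
  t1: aa c3 b6 56 96 40 a4 aa
  t2: aa c3 96 a4 b4 c3 56 aa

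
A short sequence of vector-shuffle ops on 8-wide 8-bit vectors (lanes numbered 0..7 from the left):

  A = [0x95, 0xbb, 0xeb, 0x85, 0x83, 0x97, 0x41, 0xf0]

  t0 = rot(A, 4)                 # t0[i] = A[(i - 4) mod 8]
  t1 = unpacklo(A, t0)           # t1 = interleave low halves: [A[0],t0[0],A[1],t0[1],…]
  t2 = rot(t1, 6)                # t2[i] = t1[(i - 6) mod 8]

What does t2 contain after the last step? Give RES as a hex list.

RES = [ 0xbb  0x97  0xeb  0x41  0x85  0xf0  0x95  0x83 ]

→ t0 |83|97|41|f0|95|bb|eb|85|
→ t1 |95|83|bb|97|eb|41|85|f0|
→ t2 |bb|97|eb|41|85|f0|95|83|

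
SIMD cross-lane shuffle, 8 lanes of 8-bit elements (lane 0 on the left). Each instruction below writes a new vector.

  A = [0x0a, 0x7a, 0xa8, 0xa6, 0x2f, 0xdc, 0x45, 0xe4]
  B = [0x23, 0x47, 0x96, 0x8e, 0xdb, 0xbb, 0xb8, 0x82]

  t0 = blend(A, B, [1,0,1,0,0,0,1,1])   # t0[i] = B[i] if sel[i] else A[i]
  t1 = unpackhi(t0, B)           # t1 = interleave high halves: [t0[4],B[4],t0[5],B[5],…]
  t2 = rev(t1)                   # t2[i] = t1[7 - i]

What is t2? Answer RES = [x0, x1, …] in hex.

RES = [0x82, 0x82, 0xb8, 0xb8, 0xbb, 0xdc, 0xdb, 0x2f]

→ t0 |23|7a|96|a6|2f|dc|b8|82|
→ t1 |2f|db|dc|bb|b8|b8|82|82|
→ t2 |82|82|b8|b8|bb|dc|db|2f|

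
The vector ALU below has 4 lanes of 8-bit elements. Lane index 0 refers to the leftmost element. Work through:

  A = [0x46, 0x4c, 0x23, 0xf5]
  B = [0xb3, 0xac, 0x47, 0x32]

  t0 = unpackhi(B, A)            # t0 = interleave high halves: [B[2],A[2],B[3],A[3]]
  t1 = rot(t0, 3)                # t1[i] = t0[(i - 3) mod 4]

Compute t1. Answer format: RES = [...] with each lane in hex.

  t0: 47 23 32 f5
  t1: 23 32 f5 47

RES = [0x23, 0x32, 0xf5, 0x47]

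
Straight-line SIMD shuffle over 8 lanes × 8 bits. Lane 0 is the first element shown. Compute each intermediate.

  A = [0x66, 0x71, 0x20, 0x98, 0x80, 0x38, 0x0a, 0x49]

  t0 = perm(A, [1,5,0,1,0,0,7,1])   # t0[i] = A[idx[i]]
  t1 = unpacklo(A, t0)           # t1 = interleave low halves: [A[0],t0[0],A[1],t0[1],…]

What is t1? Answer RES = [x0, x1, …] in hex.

RES = [ 0x66  0x71  0x71  0x38  0x20  0x66  0x98  0x71 ]

→ t0 |71|38|66|71|66|66|49|71|
→ t1 |66|71|71|38|20|66|98|71|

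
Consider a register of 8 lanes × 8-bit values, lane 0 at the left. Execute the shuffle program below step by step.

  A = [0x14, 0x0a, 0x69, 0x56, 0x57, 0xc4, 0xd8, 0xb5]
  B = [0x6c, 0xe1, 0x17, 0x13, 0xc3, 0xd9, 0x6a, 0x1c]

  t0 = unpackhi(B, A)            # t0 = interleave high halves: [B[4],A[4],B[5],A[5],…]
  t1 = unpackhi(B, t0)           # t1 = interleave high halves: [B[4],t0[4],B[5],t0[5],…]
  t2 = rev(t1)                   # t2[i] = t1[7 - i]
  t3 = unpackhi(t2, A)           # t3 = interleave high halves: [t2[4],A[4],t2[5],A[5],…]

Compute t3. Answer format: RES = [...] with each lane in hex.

RES = [0xd8, 0x57, 0xd9, 0xc4, 0x6a, 0xd8, 0xc3, 0xb5]

t0 = [0xc3, 0x57, 0xd9, 0xc4, 0x6a, 0xd8, 0x1c, 0xb5]
t1 = [0xc3, 0x6a, 0xd9, 0xd8, 0x6a, 0x1c, 0x1c, 0xb5]
t2 = [0xb5, 0x1c, 0x1c, 0x6a, 0xd8, 0xd9, 0x6a, 0xc3]
t3 = [0xd8, 0x57, 0xd9, 0xc4, 0x6a, 0xd8, 0xc3, 0xb5]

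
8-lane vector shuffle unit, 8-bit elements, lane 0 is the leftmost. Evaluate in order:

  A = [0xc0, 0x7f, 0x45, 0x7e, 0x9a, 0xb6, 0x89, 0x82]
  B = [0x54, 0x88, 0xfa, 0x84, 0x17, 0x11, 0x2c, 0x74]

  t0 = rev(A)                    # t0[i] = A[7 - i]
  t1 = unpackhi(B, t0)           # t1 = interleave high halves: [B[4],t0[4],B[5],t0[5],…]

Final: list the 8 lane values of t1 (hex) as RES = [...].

RES = [0x17, 0x7e, 0x11, 0x45, 0x2c, 0x7f, 0x74, 0xc0]

t0 = [0x82, 0x89, 0xb6, 0x9a, 0x7e, 0x45, 0x7f, 0xc0]
t1 = [0x17, 0x7e, 0x11, 0x45, 0x2c, 0x7f, 0x74, 0xc0]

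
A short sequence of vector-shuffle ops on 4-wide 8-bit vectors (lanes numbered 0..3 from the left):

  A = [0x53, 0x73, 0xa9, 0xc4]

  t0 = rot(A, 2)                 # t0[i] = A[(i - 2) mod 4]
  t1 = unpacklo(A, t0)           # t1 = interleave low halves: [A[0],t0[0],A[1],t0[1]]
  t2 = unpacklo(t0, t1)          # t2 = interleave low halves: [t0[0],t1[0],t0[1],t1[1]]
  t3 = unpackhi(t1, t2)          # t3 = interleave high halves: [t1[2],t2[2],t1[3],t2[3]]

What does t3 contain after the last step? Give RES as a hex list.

RES = [0x73, 0xc4, 0xc4, 0xa9]

t0 = [0xa9, 0xc4, 0x53, 0x73]
t1 = [0x53, 0xa9, 0x73, 0xc4]
t2 = [0xa9, 0x53, 0xc4, 0xa9]
t3 = [0x73, 0xc4, 0xc4, 0xa9]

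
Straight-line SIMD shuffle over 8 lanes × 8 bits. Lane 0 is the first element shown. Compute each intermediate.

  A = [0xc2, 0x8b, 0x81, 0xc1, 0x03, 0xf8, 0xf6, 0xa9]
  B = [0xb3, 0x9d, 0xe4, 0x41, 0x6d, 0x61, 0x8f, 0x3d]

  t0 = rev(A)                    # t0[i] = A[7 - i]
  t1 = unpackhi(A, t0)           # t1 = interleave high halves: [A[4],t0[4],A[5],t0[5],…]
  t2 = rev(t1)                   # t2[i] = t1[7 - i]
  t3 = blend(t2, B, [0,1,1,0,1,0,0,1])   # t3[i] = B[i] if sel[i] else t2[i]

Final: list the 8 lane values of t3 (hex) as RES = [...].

→ t0 |a9|f6|f8|03|c1|81|8b|c2|
→ t1 |03|c1|f8|81|f6|8b|a9|c2|
→ t2 |c2|a9|8b|f6|81|f8|c1|03|
→ t3 |c2|9d|e4|f6|6d|f8|c1|3d|

RES = [0xc2, 0x9d, 0xe4, 0xf6, 0x6d, 0xf8, 0xc1, 0x3d]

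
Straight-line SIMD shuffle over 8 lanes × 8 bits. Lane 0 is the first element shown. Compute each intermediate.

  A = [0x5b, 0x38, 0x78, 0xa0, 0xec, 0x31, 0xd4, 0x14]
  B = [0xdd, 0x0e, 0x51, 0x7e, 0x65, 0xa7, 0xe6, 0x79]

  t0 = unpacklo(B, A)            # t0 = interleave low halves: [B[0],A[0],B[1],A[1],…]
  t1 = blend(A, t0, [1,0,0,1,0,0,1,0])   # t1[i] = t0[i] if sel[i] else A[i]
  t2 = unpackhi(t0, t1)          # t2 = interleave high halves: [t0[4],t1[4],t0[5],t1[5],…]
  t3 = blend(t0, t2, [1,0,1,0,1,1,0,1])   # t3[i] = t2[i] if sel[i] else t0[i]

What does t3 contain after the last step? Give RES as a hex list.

  t0: dd 5b 0e 38 51 78 7e a0
  t1: dd 38 78 38 ec 31 7e 14
  t2: 51 ec 78 31 7e 7e a0 14
  t3: 51 5b 78 38 7e 7e 7e 14

RES = [ 0x51  0x5b  0x78  0x38  0x7e  0x7e  0x7e  0x14 ]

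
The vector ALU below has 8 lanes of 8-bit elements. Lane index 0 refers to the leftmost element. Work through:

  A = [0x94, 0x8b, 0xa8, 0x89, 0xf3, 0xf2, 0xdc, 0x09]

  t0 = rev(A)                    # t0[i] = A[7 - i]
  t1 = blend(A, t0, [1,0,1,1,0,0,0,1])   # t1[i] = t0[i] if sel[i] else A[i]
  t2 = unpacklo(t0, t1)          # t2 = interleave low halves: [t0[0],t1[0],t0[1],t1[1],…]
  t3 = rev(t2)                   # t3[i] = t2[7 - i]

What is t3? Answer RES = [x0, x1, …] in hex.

→ t0 |09|dc|f2|f3|89|a8|8b|94|
→ t1 |09|8b|f2|f3|f3|f2|dc|94|
→ t2 |09|09|dc|8b|f2|f2|f3|f3|
→ t3 |f3|f3|f2|f2|8b|dc|09|09|

RES = [0xf3, 0xf3, 0xf2, 0xf2, 0x8b, 0xdc, 0x09, 0x09]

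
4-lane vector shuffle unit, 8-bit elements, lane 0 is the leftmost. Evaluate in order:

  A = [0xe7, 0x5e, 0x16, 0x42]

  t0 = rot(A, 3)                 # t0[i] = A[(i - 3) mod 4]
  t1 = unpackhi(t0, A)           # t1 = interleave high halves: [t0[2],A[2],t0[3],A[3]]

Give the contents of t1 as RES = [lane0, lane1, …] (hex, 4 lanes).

RES = [ 0x42  0x16  0xe7  0x42 ]

  t0: 5e 16 42 e7
  t1: 42 16 e7 42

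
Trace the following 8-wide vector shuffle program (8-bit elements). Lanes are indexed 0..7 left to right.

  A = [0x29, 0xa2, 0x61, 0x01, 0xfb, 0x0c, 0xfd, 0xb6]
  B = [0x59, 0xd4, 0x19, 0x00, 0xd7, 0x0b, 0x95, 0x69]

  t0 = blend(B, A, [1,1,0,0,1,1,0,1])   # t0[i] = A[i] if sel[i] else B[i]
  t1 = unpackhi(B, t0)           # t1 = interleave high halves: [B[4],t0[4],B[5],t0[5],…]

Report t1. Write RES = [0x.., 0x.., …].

RES = [0xd7, 0xfb, 0x0b, 0x0c, 0x95, 0x95, 0x69, 0xb6]

t0 = [0x29, 0xa2, 0x19, 0x00, 0xfb, 0x0c, 0x95, 0xb6]
t1 = [0xd7, 0xfb, 0x0b, 0x0c, 0x95, 0x95, 0x69, 0xb6]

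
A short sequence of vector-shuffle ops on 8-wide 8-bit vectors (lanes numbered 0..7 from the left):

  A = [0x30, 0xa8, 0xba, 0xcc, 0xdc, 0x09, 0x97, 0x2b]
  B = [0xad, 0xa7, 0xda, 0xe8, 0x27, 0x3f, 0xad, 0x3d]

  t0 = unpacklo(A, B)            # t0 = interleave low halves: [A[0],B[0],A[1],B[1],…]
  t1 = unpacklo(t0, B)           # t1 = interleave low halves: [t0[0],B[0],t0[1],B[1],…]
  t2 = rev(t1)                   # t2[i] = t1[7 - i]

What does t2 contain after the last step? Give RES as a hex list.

RES = [ 0xe8  0xa7  0xda  0xa8  0xa7  0xad  0xad  0x30 ]

  t0: 30 ad a8 a7 ba da cc e8
  t1: 30 ad ad a7 a8 da a7 e8
  t2: e8 a7 da a8 a7 ad ad 30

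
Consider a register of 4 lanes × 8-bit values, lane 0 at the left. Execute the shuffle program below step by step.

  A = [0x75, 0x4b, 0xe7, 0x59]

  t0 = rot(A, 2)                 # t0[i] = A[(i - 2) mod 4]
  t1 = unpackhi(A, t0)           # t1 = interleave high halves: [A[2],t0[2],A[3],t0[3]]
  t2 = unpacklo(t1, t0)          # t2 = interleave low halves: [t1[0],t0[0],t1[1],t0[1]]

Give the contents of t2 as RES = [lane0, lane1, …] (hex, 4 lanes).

  t0: e7 59 75 4b
  t1: e7 75 59 4b
  t2: e7 e7 75 59

RES = [ 0xe7  0xe7  0x75  0x59 ]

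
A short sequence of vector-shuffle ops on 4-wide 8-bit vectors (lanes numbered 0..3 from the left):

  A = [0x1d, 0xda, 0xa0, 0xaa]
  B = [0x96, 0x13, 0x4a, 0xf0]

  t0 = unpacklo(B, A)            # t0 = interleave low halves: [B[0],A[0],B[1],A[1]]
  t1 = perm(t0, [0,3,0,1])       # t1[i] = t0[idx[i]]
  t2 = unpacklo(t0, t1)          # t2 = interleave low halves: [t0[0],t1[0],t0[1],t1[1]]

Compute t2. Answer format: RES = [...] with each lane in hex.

t0 = [0x96, 0x1d, 0x13, 0xda]
t1 = [0x96, 0xda, 0x96, 0x1d]
t2 = [0x96, 0x96, 0x1d, 0xda]

RES = [ 0x96  0x96  0x1d  0xda ]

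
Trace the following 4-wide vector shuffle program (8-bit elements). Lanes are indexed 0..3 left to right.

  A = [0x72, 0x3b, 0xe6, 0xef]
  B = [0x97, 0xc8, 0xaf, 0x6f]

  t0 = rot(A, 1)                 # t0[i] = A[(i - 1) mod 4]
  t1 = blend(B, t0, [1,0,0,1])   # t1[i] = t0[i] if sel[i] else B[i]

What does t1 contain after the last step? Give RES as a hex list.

t0 = [0xef, 0x72, 0x3b, 0xe6]
t1 = [0xef, 0xc8, 0xaf, 0xe6]

RES = [ 0xef  0xc8  0xaf  0xe6 ]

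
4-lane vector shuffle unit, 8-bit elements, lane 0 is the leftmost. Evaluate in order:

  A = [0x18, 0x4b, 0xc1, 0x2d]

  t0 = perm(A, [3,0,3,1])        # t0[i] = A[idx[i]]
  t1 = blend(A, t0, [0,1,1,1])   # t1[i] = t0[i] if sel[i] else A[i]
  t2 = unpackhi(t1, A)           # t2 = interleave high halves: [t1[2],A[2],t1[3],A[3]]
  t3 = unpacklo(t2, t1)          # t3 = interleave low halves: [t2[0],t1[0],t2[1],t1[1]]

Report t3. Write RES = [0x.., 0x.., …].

→ t0 |2d|18|2d|4b|
→ t1 |18|18|2d|4b|
→ t2 |2d|c1|4b|2d|
→ t3 |2d|18|c1|18|

RES = [ 0x2d  0x18  0xc1  0x18 ]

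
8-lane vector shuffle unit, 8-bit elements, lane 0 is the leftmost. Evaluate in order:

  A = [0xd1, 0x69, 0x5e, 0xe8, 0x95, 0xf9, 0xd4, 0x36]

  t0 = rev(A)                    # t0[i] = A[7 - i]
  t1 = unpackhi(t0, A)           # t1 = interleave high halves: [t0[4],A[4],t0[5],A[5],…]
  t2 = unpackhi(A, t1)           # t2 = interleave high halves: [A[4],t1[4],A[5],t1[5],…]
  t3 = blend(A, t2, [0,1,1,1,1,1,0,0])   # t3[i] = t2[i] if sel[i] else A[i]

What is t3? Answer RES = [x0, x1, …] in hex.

→ t0 |36|d4|f9|95|e8|5e|69|d1|
→ t1 |e8|95|5e|f9|69|d4|d1|36|
→ t2 |95|69|f9|d4|d4|d1|36|36|
→ t3 |d1|69|f9|d4|d4|d1|d4|36|

RES = [0xd1, 0x69, 0xf9, 0xd4, 0xd4, 0xd1, 0xd4, 0x36]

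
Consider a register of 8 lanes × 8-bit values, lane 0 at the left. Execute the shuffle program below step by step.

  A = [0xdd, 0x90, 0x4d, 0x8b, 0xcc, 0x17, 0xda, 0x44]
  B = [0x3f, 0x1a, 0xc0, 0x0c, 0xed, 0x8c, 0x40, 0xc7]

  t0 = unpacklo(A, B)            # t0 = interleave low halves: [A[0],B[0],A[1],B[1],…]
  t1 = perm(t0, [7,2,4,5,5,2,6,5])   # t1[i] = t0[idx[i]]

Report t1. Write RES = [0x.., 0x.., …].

  t0: dd 3f 90 1a 4d c0 8b 0c
  t1: 0c 90 4d c0 c0 90 8b c0

RES = [0x0c, 0x90, 0x4d, 0xc0, 0xc0, 0x90, 0x8b, 0xc0]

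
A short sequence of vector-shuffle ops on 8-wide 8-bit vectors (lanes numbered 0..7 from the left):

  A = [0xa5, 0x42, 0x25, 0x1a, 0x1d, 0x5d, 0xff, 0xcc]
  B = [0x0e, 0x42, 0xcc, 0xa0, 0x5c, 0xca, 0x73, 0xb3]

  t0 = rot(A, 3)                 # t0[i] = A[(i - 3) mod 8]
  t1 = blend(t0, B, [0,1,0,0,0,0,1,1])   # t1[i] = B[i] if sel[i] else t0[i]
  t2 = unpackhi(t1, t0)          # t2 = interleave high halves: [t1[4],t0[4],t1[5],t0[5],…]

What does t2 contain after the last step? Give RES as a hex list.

RES = [0x42, 0x42, 0x25, 0x25, 0x73, 0x1a, 0xb3, 0x1d]

t0 = [0x5d, 0xff, 0xcc, 0xa5, 0x42, 0x25, 0x1a, 0x1d]
t1 = [0x5d, 0x42, 0xcc, 0xa5, 0x42, 0x25, 0x73, 0xb3]
t2 = [0x42, 0x42, 0x25, 0x25, 0x73, 0x1a, 0xb3, 0x1d]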